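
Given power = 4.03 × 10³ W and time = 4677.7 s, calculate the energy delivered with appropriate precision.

energy delivered = 4.03 × 10³ W × 4677.7 s = 18851131 J.
4.03 × 10³ has 3 significant figures; 4677.7 has 5.
Division/multiplication keeps the fewest: 3 significant figures.
Rounded: 1.89 × 10⁷ J.

1.89 × 10⁷ J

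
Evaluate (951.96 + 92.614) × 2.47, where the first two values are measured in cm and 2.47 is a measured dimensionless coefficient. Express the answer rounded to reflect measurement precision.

2.58 × 10^3 cm

951.96 cm + 92.614 cm = 1044.574 cm; the sum is limited to 2 decimal places (6 s.f.).
Carrying full precision, 1044.574 × 2.47 = 2580.09778 cm; 2.47 has 3 s.f., so the result keeps min(6, 3) = 3 s.f.
Rounded to 3 significant figures: 2.58 × 10^3 cm.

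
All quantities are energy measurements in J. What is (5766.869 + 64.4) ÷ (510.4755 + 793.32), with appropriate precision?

4.4725

5766.869 + 64.4 = 5831.269, limited to 1 d.p. → 5 s.f.; 510.4755 + 793.32 = 1303.7955, limited to 2 d.p. → 6 s.f.
Carrying full precision, 5831.269 ÷ 1303.7955 = 4.47253346096…; keep min(5, 6) = 5 s.f.
Rounded to 5 significant figures: 4.4725.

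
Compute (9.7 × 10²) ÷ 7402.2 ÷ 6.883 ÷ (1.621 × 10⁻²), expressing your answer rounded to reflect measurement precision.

(9.7 × 10²) ÷ 7402.2 ÷ 6.883 ÷ (1.621 × 10⁻²) = 1.17449219417…
Multiplication/division keeps the fewest significant figures: 9.7 × 10² → 2 s.f., 7402.2 → 5 s.f., 6.883 → 4 s.f., 1.621 × 10⁻² → 4 s.f.; limit is 2.
Rounded to 2 significant figures: 1.2.

1.2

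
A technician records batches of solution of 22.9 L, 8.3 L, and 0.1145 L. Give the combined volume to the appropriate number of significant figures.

31.3 L

22.9 L + 8.3 L + 0.1145 L = 31.3145 L.
Addition/subtraction keeps the fewest decimal places: 22.9 → 1 decimal place, 8.3 → 1 decimal place, 0.1145 → 4 decimal places; limit is 1.
Rounded to 1 decimal place: 31.3 L.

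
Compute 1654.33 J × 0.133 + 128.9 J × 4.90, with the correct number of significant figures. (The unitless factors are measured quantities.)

1654.33 × 0.133 = 220.02589 → 220. J (3 s.f., last digit at the 10^0 place).
128.9 × 4.90 = 631.61 → 632 J (3 s.f., last digit at the 10^0 place).
Sum: 851.63589 J; keep the coarser place, 10^0.
Result: 852 J.

852 J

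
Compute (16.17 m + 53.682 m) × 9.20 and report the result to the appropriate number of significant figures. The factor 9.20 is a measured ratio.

16.17 m + 53.682 m = 69.852 m; the sum is limited to 2 decimal places (4 s.f.).
Carrying full precision, 69.852 × 9.20 = 642.6384 m; 9.20 has 3 s.f., so the result keeps min(4, 3) = 3 s.f.
Rounded to 3 significant figures: 643 m.

643 m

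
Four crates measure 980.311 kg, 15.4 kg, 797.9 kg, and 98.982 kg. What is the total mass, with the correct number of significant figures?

1.8926 × 10^3 kg

980.311 kg + 15.4 kg + 797.9 kg + 98.982 kg = 1892.593 kg.
Addition/subtraction keeps the fewest decimal places: 980.311 → 3 decimal places, 15.4 → 1 decimal place, 797.9 → 1 decimal place, 98.982 → 3 decimal places; limit is 1.
Rounded to 1 decimal place: 1.8926 × 10^3 kg.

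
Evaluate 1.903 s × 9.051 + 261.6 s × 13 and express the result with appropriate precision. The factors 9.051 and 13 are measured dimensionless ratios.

1.903 × 9.051 = 17.224053 → 17.22 s (4 s.f., last digit at the 10^-2 place).
261.6 × 13 = 3400.8 → 3.4 × 10^3 s (2 s.f., last digit at the 10^2 place).
Sum: 3418.024053 s; keep the coarser place, 10^2.
Result: 3.4 × 10^3 s.

3.4 × 10^3 s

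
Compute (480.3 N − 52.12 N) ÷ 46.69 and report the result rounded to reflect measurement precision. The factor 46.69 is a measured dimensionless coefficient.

480.3 N − 52.12 N = 428.18 N; the difference is limited to 1 decimal place (4 s.f.).
Carrying full precision, 428.18 ÷ 46.69 = 9.1707003641… N; 46.69 has 4 s.f., so the result keeps min(4, 4) = 4 s.f.
Rounded to 4 significant figures: 9.171 N.

9.171 N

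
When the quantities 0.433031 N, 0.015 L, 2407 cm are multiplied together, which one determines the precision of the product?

0.433031 N → 6 s.f.; 0.015 L → 2 s.f.; 2407 cm → 4 s.f.
The fewest is 2 significant figures, from 0.015 L.

0.015 L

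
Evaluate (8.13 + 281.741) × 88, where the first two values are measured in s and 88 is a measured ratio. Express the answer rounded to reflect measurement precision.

2.6 × 10^4 s

8.13 s + 281.741 s = 289.871 s; the sum is limited to 2 decimal places (5 s.f.).
Carrying full precision, 289.871 × 88 = 25508.648 s; 88 has 2 s.f., so the result keeps min(5, 2) = 2 s.f.
Rounded to 2 significant figures: 2.6 × 10^4 s.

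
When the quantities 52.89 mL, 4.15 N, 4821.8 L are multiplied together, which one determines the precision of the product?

52.89 mL → 4 s.f.; 4.15 N → 3 s.f.; 4821.8 L → 5 s.f.
The fewest is 3 significant figures, from 4.15 N.

4.15 N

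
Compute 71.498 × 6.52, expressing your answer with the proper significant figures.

71.498 × 6.52 = 466.16696
Multiplication/division keeps the fewest significant figures: 71.498 → 5 s.f., 6.52 → 3 s.f.; limit is 3.
Rounded to 3 significant figures: 466.

466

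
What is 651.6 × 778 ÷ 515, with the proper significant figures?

651.6 × 778 ÷ 515 = 984.358834951…
Multiplication/division keeps the fewest significant figures: 651.6 → 4 s.f., 778 → 3 s.f., 515 → 3 s.f.; limit is 3.
Rounded to 3 significant figures: 984.

984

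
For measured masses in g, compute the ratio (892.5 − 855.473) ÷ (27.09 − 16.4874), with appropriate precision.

892.5 − 855.473 = 37.027, limited to 1 d.p. → 3 s.f.; 27.09 − 16.4874 = 10.6026, limited to 2 d.p. → 4 s.f.
Carrying full precision, 37.027 ÷ 10.6026 = 3.4922566163…; keep min(3, 4) = 3 s.f.
Rounded to 3 significant figures: 3.49.

3.49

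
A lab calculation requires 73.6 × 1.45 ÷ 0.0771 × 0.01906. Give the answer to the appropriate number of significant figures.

73.6 × 1.45 ÷ 0.0771 × 0.01906 = 26.3824020752…
Multiplication/division keeps the fewest significant figures: 73.6 → 3 s.f., 1.45 → 3 s.f., 0.0771 → 3 s.f., 0.01906 → 4 s.f.; limit is 3.
Rounded to 3 significant figures: 26.4.

26.4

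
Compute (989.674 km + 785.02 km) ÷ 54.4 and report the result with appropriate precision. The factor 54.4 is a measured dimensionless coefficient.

32.6 km

989.674 km + 785.02 km = 1774.694 km; the sum is limited to 2 decimal places (6 s.f.).
Carrying full precision, 1774.694 ÷ 54.4 = 32.6230514706… km; 54.4 has 3 s.f., so the result keeps min(6, 3) = 3 s.f.
Rounded to 3 significant figures: 32.6 km.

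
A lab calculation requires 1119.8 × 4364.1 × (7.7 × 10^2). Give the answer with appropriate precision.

1119.8 × 4364.1 × (7.7 × 10^2) = 3.7629277686 × 10^9
Multiplication/division keeps the fewest significant figures: 1119.8 → 5 s.f., 4364.1 → 5 s.f., 7.7 × 10^2 → 2 s.f.; limit is 2.
Rounded to 2 significant figures: 3.8 × 10^9.

3.8 × 10^9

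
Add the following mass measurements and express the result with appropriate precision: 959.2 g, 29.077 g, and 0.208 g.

959.2 g + 29.077 g + 0.208 g = 988.485 g.
Addition/subtraction keeps the fewest decimal places: 959.2 → 1 decimal place, 29.077 → 3 decimal places, 0.208 → 3 decimal places; limit is 1.
Rounded to 1 decimal place: 988.5 g.

988.5 g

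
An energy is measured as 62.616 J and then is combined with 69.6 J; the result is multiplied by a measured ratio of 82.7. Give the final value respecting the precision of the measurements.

62.616 J + 69.6 J = 132.216 J; the sum is limited to 1 decimal place (4 s.f.).
Carrying full precision, 132.216 × 82.7 = 10934.2632 J; 82.7 has 3 s.f., so the result keeps min(4, 3) = 3 s.f.
Rounded to 3 significant figures: 1.09 × 10⁴ J.

1.09 × 10⁴ J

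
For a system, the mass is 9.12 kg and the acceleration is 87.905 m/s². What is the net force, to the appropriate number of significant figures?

net force = 9.12 kg × 87.905 m/s² = 801.6936 N.
9.12 has 3 significant figures; 87.905 has 5.
Division/multiplication keeps the fewest: 3 significant figures.
Rounded: 802 N.

802 N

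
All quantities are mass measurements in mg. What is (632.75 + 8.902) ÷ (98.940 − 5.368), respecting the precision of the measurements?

632.75 + 8.902 = 641.652, limited to 2 d.p. → 5 s.f.; 98.940 − 5.368 = 93.572, limited to 3 d.p. → 5 s.f.
Carrying full precision, 641.652 ÷ 93.572 = 6.85730774163…; keep min(5, 5) = 5 s.f.
Rounded to 5 significant figures: 6.8573.

6.8573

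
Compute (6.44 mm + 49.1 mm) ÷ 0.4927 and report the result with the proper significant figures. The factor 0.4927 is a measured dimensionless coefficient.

6.44 mm + 49.1 mm = 55.54 mm; the sum is limited to 1 decimal place (3 s.f.).
Carrying full precision, 55.54 ÷ 0.4927 = 112.725796631… mm; 0.4927 has 4 s.f., so the result keeps min(3, 4) = 3 s.f.
Rounded to 3 significant figures: 113 mm.

113 mm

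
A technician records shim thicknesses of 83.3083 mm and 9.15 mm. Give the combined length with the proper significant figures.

92.46 mm

83.3083 mm + 9.15 mm = 92.4583 mm.
Addition/subtraction keeps the fewest decimal places: 83.3083 → 4 decimal places, 9.15 → 2 decimal places; limit is 2.
Rounded to 2 decimal places: 92.46 mm.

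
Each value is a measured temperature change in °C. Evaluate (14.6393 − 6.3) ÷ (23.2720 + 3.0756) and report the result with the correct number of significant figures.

0.32

14.6393 − 6.3 = 8.3393, limited to 1 d.p. → 2 s.f.; 23.2720 + 3.0756 = 26.3476, limited to 4 d.p. → 6 s.f.
Carrying full precision, 8.3393 ÷ 26.3476 = 0.316510801743…; keep min(2, 6) = 2 s.f.
Rounded to 2 significant figures: 0.32.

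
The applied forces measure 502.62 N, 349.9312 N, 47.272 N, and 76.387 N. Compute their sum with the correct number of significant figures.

976.21 N

502.62 N + 349.9312 N + 47.272 N + 76.387 N = 976.2102 N.
Addition/subtraction keeps the fewest decimal places: 502.62 → 2 decimal places, 349.9312 → 4 decimal places, 47.272 → 3 decimal places, 76.387 → 3 decimal places; limit is 2.
Rounded to 2 decimal places: 976.21 N.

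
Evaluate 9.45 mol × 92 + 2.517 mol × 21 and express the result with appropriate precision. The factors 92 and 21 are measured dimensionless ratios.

9.45 × 92 = 869.4 → 8.7 × 10² mol (2 s.f., last digit at the 10^1 place).
2.517 × 21 = 52.857 → 53 mol (2 s.f., last digit at the 10^0 place).
Sum: 922.257 mol; keep the coarser place, 10^1.
Result: 9.2 × 10² mol.

9.2 × 10² mol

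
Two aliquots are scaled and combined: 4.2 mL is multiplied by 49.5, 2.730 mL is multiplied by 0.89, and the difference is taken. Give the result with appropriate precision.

2.1 × 10^2 mL

4.2 × 49.5 = 207.9 → 2.1 × 10^2 mL (2 s.f., last digit at the 10^1 place).
2.730 × 0.89 = 2.4297 → 2.4 mL (2 s.f., last digit at the 10^-1 place).
Difference: 205.4703 mL; keep the coarser place, 10^1.
Result: 2.1 × 10^2 mL.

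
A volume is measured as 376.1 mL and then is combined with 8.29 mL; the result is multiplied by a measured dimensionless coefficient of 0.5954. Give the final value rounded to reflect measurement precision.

228.9 mL

376.1 mL + 8.29 mL = 384.39 mL; the sum is limited to 1 decimal place (4 s.f.).
Carrying full precision, 384.39 × 0.5954 = 228.865806 mL; 0.5954 has 4 s.f., so the result keeps min(4, 4) = 4 s.f.
Rounded to 4 significant figures: 228.9 mL.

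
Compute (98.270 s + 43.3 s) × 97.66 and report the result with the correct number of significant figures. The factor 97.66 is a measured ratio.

98.270 s + 43.3 s = 141.570 s; the sum is limited to 1 decimal place (4 s.f.).
Carrying full precision, 141.570 × 97.66 = 13825.7262 s; 97.66 has 4 s.f., so the result keeps min(4, 4) = 4 s.f.
Rounded to 4 significant figures: 1.383 × 10⁴ s.

1.383 × 10⁴ s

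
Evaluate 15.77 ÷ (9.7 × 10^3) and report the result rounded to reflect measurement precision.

15.77 ÷ (9.7 × 10^3) = 0.00162577319588…
Multiplication/division keeps the fewest significant figures: 15.77 → 4 s.f., 9.7 × 10^3 → 2 s.f.; limit is 2.
Rounded to 2 significant figures: 0.0016.

0.0016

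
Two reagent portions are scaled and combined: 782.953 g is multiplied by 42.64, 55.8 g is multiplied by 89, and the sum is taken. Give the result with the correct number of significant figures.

3.84 × 10⁴ g

782.953 × 42.64 = 33385.11592 → 3.339 × 10⁴ g (4 s.f., last digit at the 10^1 place).
55.8 × 89 = 4966.2 → 5.0 × 10³ g (2 s.f., last digit at the 10^2 place).
Sum: 38351.31592 g; keep the coarser place, 10^2.
Result: 3.84 × 10⁴ g.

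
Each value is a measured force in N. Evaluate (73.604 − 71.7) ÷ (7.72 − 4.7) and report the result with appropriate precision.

73.604 − 71.7 = 1.904, limited to 1 d.p. → 2 s.f.; 7.72 − 4.7 = 3.02, limited to 1 d.p. → 2 s.f.
Carrying full precision, 1.904 ÷ 3.02 = 0.630463576159…; keep min(2, 2) = 2 s.f.
Rounded to 2 significant figures: 0.63.

0.63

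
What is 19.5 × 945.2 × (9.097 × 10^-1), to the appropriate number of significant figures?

1.68 × 10^4

19.5 × 945.2 × (9.097 × 10^-1) = 16767.04458
Multiplication/division keeps the fewest significant figures: 19.5 → 3 s.f., 945.2 → 4 s.f., 9.097 × 10^-1 → 4 s.f.; limit is 3.
Rounded to 3 significant figures: 1.68 × 10^4.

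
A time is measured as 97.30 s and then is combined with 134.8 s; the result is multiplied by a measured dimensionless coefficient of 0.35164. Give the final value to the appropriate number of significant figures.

97.30 s + 134.8 s = 232.10 s; the sum is limited to 1 decimal place (4 s.f.).
Carrying full precision, 232.10 × 0.35164 = 81.615644 s; 0.35164 has 5 s.f., so the result keeps min(4, 5) = 4 s.f.
Rounded to 4 significant figures: 81.62 s.

81.62 s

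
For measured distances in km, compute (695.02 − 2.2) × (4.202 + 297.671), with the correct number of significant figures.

695.02 − 2.2 = 692.82, limited to 1 d.p. → 4 s.f.; 4.202 + 297.671 = 301.873, limited to 3 d.p. → 6 s.f.
Carrying full precision, 692.82 × 301.873 = 209143.65186; keep min(4, 6) = 4 s.f.
Rounded to 4 significant figures: 2.091 × 10^5 km².

2.091 × 10^5 km²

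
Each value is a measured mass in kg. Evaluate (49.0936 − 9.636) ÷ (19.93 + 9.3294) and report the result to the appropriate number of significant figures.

49.0936 − 9.636 = 39.4576, limited to 3 d.p. → 5 s.f.; 19.93 + 9.3294 = 29.2594, limited to 2 d.p. → 4 s.f.
Carrying full precision, 39.4576 ÷ 29.2594 = 1.34854439941…; keep min(5, 4) = 4 s.f.
Rounded to 4 significant figures: 1.349.

1.349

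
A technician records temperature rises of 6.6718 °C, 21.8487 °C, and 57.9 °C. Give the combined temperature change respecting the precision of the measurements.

6.6718 °C + 21.8487 °C + 57.9 °C = 86.4205 °C.
Addition/subtraction keeps the fewest decimal places: 6.6718 → 4 decimal places, 21.8487 → 4 decimal places, 57.9 → 1 decimal place; limit is 1.
Rounded to 1 decimal place: 86.4 °C.

86.4 °C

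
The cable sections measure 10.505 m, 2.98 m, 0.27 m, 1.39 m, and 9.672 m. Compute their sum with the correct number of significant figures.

10.505 m + 2.98 m + 0.27 m + 1.39 m + 9.672 m = 24.817 m.
Addition/subtraction keeps the fewest decimal places: 10.505 → 3 decimal places, 2.98 → 2 decimal places, 0.27 → 2 decimal places, 1.39 → 2 decimal places, 9.672 → 3 decimal places; limit is 2.
Rounded to 2 decimal places: 24.82 m.

24.82 m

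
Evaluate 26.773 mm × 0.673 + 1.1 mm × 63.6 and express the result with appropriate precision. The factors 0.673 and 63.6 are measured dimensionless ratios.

88 mm

26.773 × 0.673 = 18.018229 → 18.0 mm (3 s.f., last digit at the 10^-1 place).
1.1 × 63.6 = 69.96 → 7.0 × 10¹ mm (2 s.f., last digit at the 10^0 place).
Sum: 87.978229 mm; keep the coarser place, 10^0.
Result: 88 mm.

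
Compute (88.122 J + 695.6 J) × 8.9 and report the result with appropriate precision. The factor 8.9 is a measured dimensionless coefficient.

88.122 J + 695.6 J = 783.722 J; the sum is limited to 1 decimal place (4 s.f.).
Carrying full precision, 783.722 × 8.9 = 6975.1258 J; 8.9 has 2 s.f., so the result keeps min(4, 2) = 2 s.f.
Rounded to 2 significant figures: 7.0 × 10^3 J.

7.0 × 10^3 J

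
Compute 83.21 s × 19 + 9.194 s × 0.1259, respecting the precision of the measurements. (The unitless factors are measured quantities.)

1.6 × 10³ s

83.21 × 19 = 1580.99 → 1.6 × 10³ s (2 s.f., last digit at the 10^2 place).
9.194 × 0.1259 = 1.1575246 → 1.158 s (4 s.f., last digit at the 10^-3 place).
Sum: 1582.1475246 s; keep the coarser place, 10^2.
Result: 1.6 × 10³ s.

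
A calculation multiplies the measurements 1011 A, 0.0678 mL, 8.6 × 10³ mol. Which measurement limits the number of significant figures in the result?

1011 A → 4 s.f.; 0.0678 mL → 3 s.f.; 8.6 × 10³ mol → 2 s.f.
The fewest is 2 significant figures, from 8.6 × 10³ mol.

8.6 × 10³ mol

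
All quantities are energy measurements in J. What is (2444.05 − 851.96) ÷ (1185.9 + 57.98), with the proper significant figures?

2444.05 − 851.96 = 1592.09, limited to 2 d.p. → 6 s.f.; 1185.9 + 57.98 = 1243.88, limited to 1 d.p. → 5 s.f.
Carrying full precision, 1592.09 ÷ 1243.88 = 1.27993857928…; keep min(6, 5) = 5 s.f.
Rounded to 5 significant figures: 1.2799.

1.2799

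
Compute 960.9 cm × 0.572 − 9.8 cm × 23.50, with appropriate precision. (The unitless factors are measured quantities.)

3.2 × 10² cm

960.9 × 0.572 = 549.6348 → 550. cm (3 s.f., last digit at the 10^0 place).
9.8 × 23.50 = 230.3 → 2.3 × 10² cm (2 s.f., last digit at the 10^1 place).
Difference: 319.3348 cm; keep the coarser place, 10^1.
Result: 3.2 × 10² cm.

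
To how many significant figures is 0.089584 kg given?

5

0.089584: leading zeros are not significant.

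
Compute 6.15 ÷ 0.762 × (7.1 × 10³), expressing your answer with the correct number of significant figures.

5.7 × 10⁴

6.15 ÷ 0.762 × (7.1 × 10³) = 57303.1496063…
Multiplication/division keeps the fewest significant figures: 6.15 → 3 s.f., 0.762 → 3 s.f., 7.1 × 10³ → 2 s.f.; limit is 2.
Rounded to 2 significant figures: 5.7 × 10⁴.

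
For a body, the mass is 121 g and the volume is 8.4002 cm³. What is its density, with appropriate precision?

density = 121 g ÷ 8.4002 cm³ = 14.4044189424… g/cm³.
121 has 3 significant figures; 8.4002 has 5.
Division/multiplication keeps the fewest: 3 significant figures.
Rounded: 14.4 g/cm³.

14.4 g/cm³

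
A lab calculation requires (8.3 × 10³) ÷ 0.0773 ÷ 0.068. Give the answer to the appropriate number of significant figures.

(8.3 × 10³) ÷ 0.0773 ÷ 0.068 = 1579027.47127…
Multiplication/division keeps the fewest significant figures: 8.3 × 10³ → 2 s.f., 0.0773 → 3 s.f., 0.068 → 2 s.f.; limit is 2.
Rounded to 2 significant figures: 1.6 × 10⁶.

1.6 × 10⁶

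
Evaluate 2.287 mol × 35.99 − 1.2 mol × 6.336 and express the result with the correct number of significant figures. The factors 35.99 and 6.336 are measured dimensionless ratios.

2.287 × 35.99 = 82.30913 → 82.31 mol (4 s.f., last digit at the 10^-2 place).
1.2 × 6.336 = 7.6032 → 7.6 mol (2 s.f., last digit at the 10^-1 place).
Difference: 74.70593 mol; keep the coarser place, 10^-1.
Result: 74.7 mol.

74.7 mol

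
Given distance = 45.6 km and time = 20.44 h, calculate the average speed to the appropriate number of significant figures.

average speed = 45.6 km ÷ 20.44 h = 2.23091976517… km/h.
45.6 has 3 significant figures; 20.44 has 4.
Division/multiplication keeps the fewest: 3 significant figures.
Rounded: 2.23 km/h.

2.23 km/h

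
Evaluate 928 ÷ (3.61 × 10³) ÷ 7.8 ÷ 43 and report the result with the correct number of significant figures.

928 ÷ (3.61 × 10³) ÷ 7.8 ÷ 43 = 0.000766439212616…
Multiplication/division keeps the fewest significant figures: 928 → 3 s.f., 3.61 × 10³ → 3 s.f., 7.8 → 2 s.f., 43 → 2 s.f.; limit is 2.
Rounded to 2 significant figures: 7.7 × 10⁻⁴.

7.7 × 10⁻⁴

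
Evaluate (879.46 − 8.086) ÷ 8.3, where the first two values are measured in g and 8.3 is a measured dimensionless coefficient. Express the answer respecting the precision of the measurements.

879.46 g − 8.086 g = 871.374 g; the difference is limited to 2 decimal places (5 s.f.).
Carrying full precision, 871.374 ÷ 8.3 = 104.984819277… g; 8.3 has 2 s.f., so the result keeps min(5, 2) = 2 s.f.
Rounded to 2 significant figures: 1.0 × 10² g.

1.0 × 10² g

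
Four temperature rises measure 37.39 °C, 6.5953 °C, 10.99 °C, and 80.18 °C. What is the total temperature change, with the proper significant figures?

135.16 °C

37.39 °C + 6.5953 °C + 10.99 °C + 80.18 °C = 135.1553 °C.
Addition/subtraction keeps the fewest decimal places: 37.39 → 2 decimal places, 6.5953 → 4 decimal places, 10.99 → 2 decimal places, 80.18 → 2 decimal places; limit is 2.
Rounded to 2 decimal places: 135.16 °C.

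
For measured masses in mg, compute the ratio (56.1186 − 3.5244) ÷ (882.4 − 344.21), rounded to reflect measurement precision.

56.1186 − 3.5244 = 52.5942, limited to 4 d.p. → 6 s.f.; 882.4 − 344.21 = 538.19, limited to 1 d.p. → 4 s.f.
Carrying full precision, 52.5942 ÷ 538.19 = 0.0977242237871…; keep min(6, 4) = 4 s.f.
Rounded to 4 significant figures: 0.09772.

0.09772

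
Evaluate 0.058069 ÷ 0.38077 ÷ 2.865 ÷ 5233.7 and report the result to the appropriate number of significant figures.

0.058069 ÷ 0.38077 ÷ 2.865 ÷ 5233.7 = 0.0000101706374163…
Multiplication/division keeps the fewest significant figures: 0.058069 → 5 s.f., 0.38077 → 5 s.f., 2.865 → 4 s.f., 5233.7 → 5 s.f.; limit is 4.
Rounded to 4 significant figures: 1.017 × 10^-5.

1.017 × 10^-5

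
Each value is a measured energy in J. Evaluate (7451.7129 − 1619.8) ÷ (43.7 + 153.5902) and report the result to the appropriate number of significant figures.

7451.7129 − 1619.8 = 5831.9129, limited to 1 d.p. → 5 s.f.; 43.7 + 153.5902 = 197.2902, limited to 1 d.p. → 4 s.f.
Carrying full precision, 5831.9129 ÷ 197.2902 = 29.5600739418…; keep min(5, 4) = 4 s.f.
Rounded to 4 significant figures: 29.56.

29.56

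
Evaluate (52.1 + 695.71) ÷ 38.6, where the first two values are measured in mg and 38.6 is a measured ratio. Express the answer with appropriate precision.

19.4 mg

52.1 mg + 695.71 mg = 747.81 mg; the sum is limited to 1 decimal place (4 s.f.).
Carrying full precision, 747.81 ÷ 38.6 = 19.3733160622… mg; 38.6 has 3 s.f., so the result keeps min(4, 3) = 3 s.f.
Rounded to 3 significant figures: 19.4 mg.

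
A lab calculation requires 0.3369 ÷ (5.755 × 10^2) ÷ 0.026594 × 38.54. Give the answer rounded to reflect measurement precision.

0.3369 ÷ (5.755 × 10^2) ÷ 0.026594 × 38.54 = 0.84836692585…
Multiplication/division keeps the fewest significant figures: 0.3369 → 4 s.f., 5.755 × 10^2 → 4 s.f., 0.026594 → 5 s.f., 38.54 → 4 s.f.; limit is 4.
Rounded to 4 significant figures: 0.8484.

0.8484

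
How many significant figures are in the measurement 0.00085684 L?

5

0.00085684: leading zeros are not significant.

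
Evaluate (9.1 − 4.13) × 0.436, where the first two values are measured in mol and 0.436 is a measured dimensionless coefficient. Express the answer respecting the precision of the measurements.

9.1 mol − 4.13 mol = 4.97 mol; the difference is limited to 1 decimal place (2 s.f.).
Carrying full precision, 4.97 × 0.436 = 2.16692 mol; 0.436 has 3 s.f., so the result keeps min(2, 3) = 2 s.f.
Rounded to 2 significant figures: 2.2 mol.

2.2 mol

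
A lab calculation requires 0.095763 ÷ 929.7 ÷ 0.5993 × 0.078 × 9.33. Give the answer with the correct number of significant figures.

0.095763 ÷ 929.7 ÷ 0.5993 × 0.078 × 9.33 = 0.00012507971433…
Multiplication/division keeps the fewest significant figures: 0.095763 → 5 s.f., 929.7 → 4 s.f., 0.5993 → 4 s.f., 0.078 → 2 s.f., 9.33 → 3 s.f.; limit is 2.
Rounded to 2 significant figures: 1.3 × 10^-4.

1.3 × 10^-4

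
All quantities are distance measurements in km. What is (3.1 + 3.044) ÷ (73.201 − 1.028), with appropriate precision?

0.085

3.1 + 3.044 = 6.144, limited to 1 d.p. → 2 s.f.; 73.201 − 1.028 = 72.173, limited to 3 d.p. → 5 s.f.
Carrying full precision, 6.144 ÷ 72.173 = 0.0851287877738…; keep min(2, 5) = 2 s.f.
Rounded to 2 significant figures: 0.085.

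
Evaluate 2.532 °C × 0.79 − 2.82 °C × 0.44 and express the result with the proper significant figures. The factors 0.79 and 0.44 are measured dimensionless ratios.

0.8 °C

2.532 × 0.79 = 2.00028 → 2.0 °C (2 s.f., last digit at the 10^-1 place).
2.82 × 0.44 = 1.2408 → 1.2 °C (2 s.f., last digit at the 10^-1 place).
Difference: 0.75948 °C; keep the coarser place, 10^-1.
Result: 0.8 °C.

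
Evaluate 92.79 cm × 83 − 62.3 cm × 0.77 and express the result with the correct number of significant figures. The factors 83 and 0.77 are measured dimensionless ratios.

92.79 × 83 = 7701.57 → 7.7 × 10^3 cm (2 s.f., last digit at the 10^2 place).
62.3 × 0.77 = 47.971 → 48 cm (2 s.f., last digit at the 10^0 place).
Difference: 7653.599 cm; keep the coarser place, 10^2.
Result: 7.7 × 10^3 cm.

7.7 × 10^3 cm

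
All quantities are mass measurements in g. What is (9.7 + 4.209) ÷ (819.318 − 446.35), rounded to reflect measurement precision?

0.0373

9.7 + 4.209 = 13.909, limited to 1 d.p. → 3 s.f.; 819.318 − 446.35 = 372.968, limited to 2 d.p. → 5 s.f.
Carrying full precision, 13.909 ÷ 372.968 = 0.0372927436134…; keep min(3, 5) = 3 s.f.
Rounded to 3 significant figures: 0.0373.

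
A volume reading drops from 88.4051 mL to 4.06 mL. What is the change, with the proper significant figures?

88.4051 mL − 4.06 mL = 84.3451 mL.
Addition/subtraction keeps the fewest decimal places: 88.4051 → 4 decimal places, 4.06 → 2 decimal places; limit is 2.
Rounded to 2 decimal places: 84.35 mL.

84.35 mL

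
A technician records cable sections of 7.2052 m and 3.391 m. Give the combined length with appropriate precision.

7.2052 m + 3.391 m = 10.5962 m.
Addition/subtraction keeps the fewest decimal places: 7.2052 → 4 decimal places, 3.391 → 3 decimal places; limit is 3.
Rounded to 3 decimal places: 10.596 m.

10.596 m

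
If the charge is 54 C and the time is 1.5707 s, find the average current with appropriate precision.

average current = 54 C ÷ 1.5707 s = 34.3795759852… A.
54 has 2 significant figures; 1.5707 has 5.
Division/multiplication keeps the fewest: 2 significant figures.
Rounded: 34 A.

34 A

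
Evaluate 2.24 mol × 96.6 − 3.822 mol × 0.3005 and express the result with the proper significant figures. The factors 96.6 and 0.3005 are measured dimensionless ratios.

215 mol

2.24 × 96.6 = 216.384 → 216 mol (3 s.f., last digit at the 10^0 place).
3.822 × 0.3005 = 1.148511 → 1.149 mol (4 s.f., last digit at the 10^-3 place).
Difference: 215.235489 mol; keep the coarser place, 10^0.
Result: 215 mol.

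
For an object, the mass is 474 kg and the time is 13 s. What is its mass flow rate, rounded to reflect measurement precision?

36 kg/s

mass flow rate = 474 kg ÷ 13 s = 36.4615384615… kg/s.
474 has 3 significant figures; 13 has 2.
Division/multiplication keeps the fewest: 2 significant figures.
Rounded: 36 kg/s.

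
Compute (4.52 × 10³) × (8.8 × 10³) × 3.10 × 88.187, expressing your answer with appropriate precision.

(4.52 × 10³) × (8.8 × 10³) × 3.10 × 88.187 = 1.08739509472 × 10^10
Multiplication/division keeps the fewest significant figures: 4.52 × 10³ → 3 s.f., 8.8 × 10³ → 2 s.f., 3.10 → 3 s.f., 88.187 → 5 s.f.; limit is 2.
Rounded to 2 significant figures: 1.1 × 10¹⁰.

1.1 × 10¹⁰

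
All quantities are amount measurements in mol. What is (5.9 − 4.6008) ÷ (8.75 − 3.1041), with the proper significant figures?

0.23

5.9 − 4.6008 = 1.2992, limited to 1 d.p. → 2 s.f.; 8.75 − 3.1041 = 5.6459, limited to 2 d.p. → 3 s.f.
Carrying full precision, 1.2992 ÷ 5.6459 = 0.230113887954…; keep min(2, 3) = 2 s.f.
Rounded to 2 significant figures: 0.23.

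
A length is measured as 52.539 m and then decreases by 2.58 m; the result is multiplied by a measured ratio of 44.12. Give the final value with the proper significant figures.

2204 m

52.539 m − 2.58 m = 49.959 m; the difference is limited to 2 decimal places (4 s.f.).
Carrying full precision, 49.959 × 44.12 = 2204.19108 m; 44.12 has 4 s.f., so the result keeps min(4, 4) = 4 s.f.
Rounded to 4 significant figures: 2204 m.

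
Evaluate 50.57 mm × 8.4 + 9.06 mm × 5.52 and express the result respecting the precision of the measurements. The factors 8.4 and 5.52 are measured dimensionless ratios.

4.7 × 10^2 mm

50.57 × 8.4 = 424.788 → 4.2 × 10^2 mm (2 s.f., last digit at the 10^1 place).
9.06 × 5.52 = 50.0112 → 50.0 mm (3 s.f., last digit at the 10^-1 place).
Sum: 474.7992 mm; keep the coarser place, 10^1.
Result: 4.7 × 10^2 mm.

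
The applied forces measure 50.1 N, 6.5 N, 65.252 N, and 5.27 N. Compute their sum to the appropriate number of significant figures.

50.1 N + 6.5 N + 65.252 N + 5.27 N = 127.122 N.
Addition/subtraction keeps the fewest decimal places: 50.1 → 1 decimal place, 6.5 → 1 decimal place, 65.252 → 3 decimal places, 5.27 → 2 decimal places; limit is 1.
Rounded to 1 decimal place: 127.1 N.

127.1 N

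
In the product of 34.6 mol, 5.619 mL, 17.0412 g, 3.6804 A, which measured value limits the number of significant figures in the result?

34.6 mol

34.6 mol → 3 s.f.; 5.619 mL → 4 s.f.; 17.0412 g → 6 s.f.; 3.6804 A → 5 s.f.
The fewest is 3 significant figures, from 34.6 mol.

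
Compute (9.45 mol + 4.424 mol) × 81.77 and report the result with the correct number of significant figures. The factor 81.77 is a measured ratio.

9.45 mol + 4.424 mol = 13.874 mol; the sum is limited to 2 decimal places (4 s.f.).
Carrying full precision, 13.874 × 81.77 = 1134.47698 mol; 81.77 has 4 s.f., so the result keeps min(4, 4) = 4 s.f.
Rounded to 4 significant figures: 1134 mol.

1134 mol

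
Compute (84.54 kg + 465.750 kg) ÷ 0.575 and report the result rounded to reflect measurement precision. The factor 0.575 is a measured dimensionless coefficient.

84.54 kg + 465.750 kg = 550.290 kg; the sum is limited to 2 decimal places (5 s.f.).
Carrying full precision, 550.290 ÷ 0.575 = 957.026086957… kg; 0.575 has 3 s.f., so the result keeps min(5, 3) = 3 s.f.
Rounded to 3 significant figures: 9.57 × 10^2 kg.

9.57 × 10^2 kg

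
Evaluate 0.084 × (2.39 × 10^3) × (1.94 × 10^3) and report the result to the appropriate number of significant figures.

3.9 × 10^5

0.084 × (2.39 × 10^3) × (1.94 × 10^3) = 389474.4
Multiplication/division keeps the fewest significant figures: 0.084 → 2 s.f., 2.39 × 10^3 → 3 s.f., 1.94 × 10^3 → 3 s.f.; limit is 2.
Rounded to 2 significant figures: 3.9 × 10^5.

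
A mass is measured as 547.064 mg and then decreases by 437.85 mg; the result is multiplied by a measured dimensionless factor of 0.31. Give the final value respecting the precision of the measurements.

34 mg

547.064 mg − 437.85 mg = 109.214 mg; the difference is limited to 2 decimal places (5 s.f.).
Carrying full precision, 109.214 × 0.31 = 33.85634 mg; 0.31 has 2 s.f., so the result keeps min(5, 2) = 2 s.f.
Rounded to 2 significant figures: 34 mg.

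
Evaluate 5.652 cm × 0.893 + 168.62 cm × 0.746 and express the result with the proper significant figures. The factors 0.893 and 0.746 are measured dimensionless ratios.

5.652 × 0.893 = 5.047236 → 5.05 cm (3 s.f., last digit at the 10^-2 place).
168.62 × 0.746 = 125.79052 → 126 cm (3 s.f., last digit at the 10^0 place).
Sum: 130.837756 cm; keep the coarser place, 10^0.
Result: 131 cm.

131 cm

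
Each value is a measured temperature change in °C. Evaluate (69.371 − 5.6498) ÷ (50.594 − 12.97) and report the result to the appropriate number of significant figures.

1.694

69.371 − 5.6498 = 63.7212, limited to 3 d.p. → 5 s.f.; 50.594 − 12.97 = 37.624, limited to 2 d.p. → 4 s.f.
Carrying full precision, 63.7212 ÷ 37.624 = 1.69363172443…; keep min(5, 4) = 4 s.f.
Rounded to 4 significant figures: 1.694.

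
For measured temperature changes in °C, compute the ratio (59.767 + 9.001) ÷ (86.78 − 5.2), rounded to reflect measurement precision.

59.767 + 9.001 = 68.768, limited to 3 d.p. → 5 s.f.; 86.78 − 5.2 = 81.58, limited to 1 d.p. → 3 s.f.
Carrying full precision, 68.768 ÷ 81.58 = 0.842951703849…; keep min(5, 3) = 3 s.f.
Rounded to 3 significant figures: 0.843.

0.843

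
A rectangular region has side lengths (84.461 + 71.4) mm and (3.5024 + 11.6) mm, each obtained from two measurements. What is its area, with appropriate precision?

84.461 + 71.4 = 155.861, limited to 1 d.p. → 4 s.f.; 3.5024 + 11.6 = 15.1024, limited to 1 d.p. → 3 s.f.
Carrying full precision, 155.861 × 15.1024 = 2353.8751664; keep min(4, 3) = 3 s.f.
Rounded to 3 significant figures: 2.35 × 10³ mm².

2.35 × 10³ mm²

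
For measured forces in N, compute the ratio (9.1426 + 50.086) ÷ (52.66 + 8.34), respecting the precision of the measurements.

9.1426 + 50.086 = 59.2286, limited to 3 d.p. → 5 s.f.; 52.66 + 8.34 = 61.00, limited to 2 d.p. → 4 s.f.
Carrying full precision, 59.2286 ÷ 61.00 = 0.970960655738…; keep min(5, 4) = 4 s.f.
Rounded to 4 significant figures: 9.710 × 10^-1.

9.710 × 10^-1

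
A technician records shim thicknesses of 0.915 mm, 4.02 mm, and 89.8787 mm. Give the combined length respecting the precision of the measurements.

0.915 mm + 4.02 mm + 89.8787 mm = 94.8137 mm.
Addition/subtraction keeps the fewest decimal places: 0.915 → 3 decimal places, 4.02 → 2 decimal places, 89.8787 → 4 decimal places; limit is 2.
Rounded to 2 decimal places: 94.81 mm.

94.81 mm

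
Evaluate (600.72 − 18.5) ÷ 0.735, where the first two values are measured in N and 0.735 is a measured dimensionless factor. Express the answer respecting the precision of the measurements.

600.72 N − 18.5 N = 582.22 N; the difference is limited to 1 decimal place (4 s.f.).
Carrying full precision, 582.22 ÷ 0.735 = 792.136054422… N; 0.735 has 3 s.f., so the result keeps min(4, 3) = 3 s.f.
Rounded to 3 significant figures: 792 N.

792 N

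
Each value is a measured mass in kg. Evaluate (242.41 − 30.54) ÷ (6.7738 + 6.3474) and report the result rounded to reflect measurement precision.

16.147

242.41 − 30.54 = 211.87, limited to 2 d.p. → 5 s.f.; 6.7738 + 6.3474 = 13.1212, limited to 4 d.p. → 6 s.f.
Carrying full precision, 211.87 ÷ 13.1212 = 16.1471511752…; keep min(5, 6) = 5 s.f.
Rounded to 5 significant figures: 16.147.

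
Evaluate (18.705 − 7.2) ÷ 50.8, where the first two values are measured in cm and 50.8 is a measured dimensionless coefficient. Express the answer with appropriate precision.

0.226 cm

18.705 cm − 7.2 cm = 11.505 cm; the difference is limited to 1 decimal place (3 s.f.).
Carrying full precision, 11.505 ÷ 50.8 = 0.226476377953… cm; 50.8 has 3 s.f., so the result keeps min(3, 3) = 3 s.f.
Rounded to 3 significant figures: 0.226 cm.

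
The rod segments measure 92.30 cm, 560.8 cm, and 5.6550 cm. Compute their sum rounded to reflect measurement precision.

92.30 cm + 560.8 cm + 5.6550 cm = 658.7550 cm.
Addition/subtraction keeps the fewest decimal places: 92.30 → 2 decimal places, 560.8 → 1 decimal place, 5.6550 → 4 decimal places; limit is 1.
Rounded to 1 decimal place: 658.8 cm.

658.8 cm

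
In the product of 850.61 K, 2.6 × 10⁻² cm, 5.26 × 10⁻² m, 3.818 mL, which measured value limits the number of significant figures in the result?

850.61 K → 5 s.f.; 2.6 × 10⁻² cm → 2 s.f.; 5.26 × 10⁻² m → 3 s.f.; 3.818 mL → 4 s.f.
The fewest is 2 significant figures, from 2.6 × 10⁻² cm.

2.6 × 10⁻² cm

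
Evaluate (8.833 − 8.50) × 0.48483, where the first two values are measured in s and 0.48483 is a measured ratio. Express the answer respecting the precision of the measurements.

1.6 × 10⁻¹ s

8.833 s − 8.50 s = 0.333 s; the difference is limited to 2 decimal places (2 s.f.).
Carrying full precision, 0.333 × 0.48483 = 0.16144839 s; 0.48483 has 5 s.f., so the result keeps min(2, 5) = 2 s.f.
Rounded to 2 significant figures: 1.6 × 10⁻¹ s.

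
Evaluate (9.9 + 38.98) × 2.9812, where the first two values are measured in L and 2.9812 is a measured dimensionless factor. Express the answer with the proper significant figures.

9.9 L + 38.98 L = 48.88 L; the sum is limited to 1 decimal place (3 s.f.).
Carrying full precision, 48.88 × 2.9812 = 145.721056 L; 2.9812 has 5 s.f., so the result keeps min(3, 5) = 3 s.f.
Rounded to 3 significant figures: 1.46 × 10² L.

1.46 × 10² L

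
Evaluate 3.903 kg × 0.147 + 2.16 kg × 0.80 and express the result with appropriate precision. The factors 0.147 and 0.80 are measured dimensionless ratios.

3.903 × 0.147 = 0.573741 → 0.574 kg (3 s.f., last digit at the 10^-3 place).
2.16 × 0.80 = 1.728 → 1.7 kg (2 s.f., last digit at the 10^-1 place).
Sum: 2.301741 kg; keep the coarser place, 10^-1.
Result: 2.3 kg.

2.3 kg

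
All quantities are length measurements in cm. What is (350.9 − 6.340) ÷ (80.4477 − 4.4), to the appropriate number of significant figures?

350.9 − 6.340 = 344.560, limited to 1 d.p. → 4 s.f.; 80.4477 − 4.4 = 76.0477, limited to 1 d.p. → 3 s.f.
Carrying full precision, 344.560 ÷ 76.0477 = 4.53084051194…; keep min(4, 3) = 3 s.f.
Rounded to 3 significant figures: 4.53.

4.53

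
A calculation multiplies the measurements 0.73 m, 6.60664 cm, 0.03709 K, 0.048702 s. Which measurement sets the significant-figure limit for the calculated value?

0.73 m → 2 s.f.; 6.60664 cm → 6 s.f.; 0.03709 K → 4 s.f.; 0.048702 s → 5 s.f.
The fewest is 2 significant figures, from 0.73 m.

0.73 m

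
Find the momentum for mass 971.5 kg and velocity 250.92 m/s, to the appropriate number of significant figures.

momentum = 971.5 kg × 250.92 m/s = 243768.78 kg·m/s.
971.5 has 4 significant figures; 250.92 has 5.
Division/multiplication keeps the fewest: 4 significant figures.
Rounded: 2.438 × 10⁵ kg·m/s.

2.438 × 10⁵ kg·m/s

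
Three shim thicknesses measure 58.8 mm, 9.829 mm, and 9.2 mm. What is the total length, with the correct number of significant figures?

58.8 mm + 9.829 mm + 9.2 mm = 77.829 mm.
Addition/subtraction keeps the fewest decimal places: 58.8 → 1 decimal place, 9.829 → 3 decimal places, 9.2 → 1 decimal place; limit is 1.
Rounded to 1 decimal place: 77.8 mm.

77.8 mm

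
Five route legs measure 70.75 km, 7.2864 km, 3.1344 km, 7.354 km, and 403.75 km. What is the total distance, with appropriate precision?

70.75 km + 7.2864 km + 3.1344 km + 7.354 km + 403.75 km = 492.2748 km.
Addition/subtraction keeps the fewest decimal places: 70.75 → 2 decimal places, 7.2864 → 4 decimal places, 3.1344 → 4 decimal places, 7.354 → 3 decimal places, 403.75 → 2 decimal places; limit is 2.
Rounded to 2 decimal places: 492.27 km.

492.27 km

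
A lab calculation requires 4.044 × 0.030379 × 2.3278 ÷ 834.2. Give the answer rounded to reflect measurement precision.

4.044 × 0.030379 × 2.3278 ÷ 834.2 = 0.000342815223199…
Multiplication/division keeps the fewest significant figures: 4.044 → 4 s.f., 0.030379 → 5 s.f., 2.3278 → 5 s.f., 834.2 → 4 s.f.; limit is 4.
Rounded to 4 significant figures: 3.428 × 10^-4.

3.428 × 10^-4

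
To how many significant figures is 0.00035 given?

2

0.00035: leading zeros are not significant.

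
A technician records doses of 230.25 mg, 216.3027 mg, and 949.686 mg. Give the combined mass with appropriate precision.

230.25 mg + 216.3027 mg + 949.686 mg = 1396.2387 mg.
Addition/subtraction keeps the fewest decimal places: 230.25 → 2 decimal places, 216.3027 → 4 decimal places, 949.686 → 3 decimal places; limit is 2.
Rounded to 2 decimal places: 1396.24 mg.

1396.24 mg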